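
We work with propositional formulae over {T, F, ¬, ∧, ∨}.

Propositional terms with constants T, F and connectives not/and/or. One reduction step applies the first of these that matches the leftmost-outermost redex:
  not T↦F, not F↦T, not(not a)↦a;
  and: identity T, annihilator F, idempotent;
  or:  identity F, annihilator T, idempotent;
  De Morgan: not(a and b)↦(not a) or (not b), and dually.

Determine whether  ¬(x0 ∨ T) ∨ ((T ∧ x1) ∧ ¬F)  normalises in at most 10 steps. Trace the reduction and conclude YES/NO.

Answer: YES — reaches normal form x1 in 7 ≤ 10 steps

Working:
  start: ¬(x0 ∨ T) ∨ ((T ∧ x1) ∧ ¬F)
  →1  (¬x0 ∧ ¬T) ∨ ((T ∧ x1) ∧ ¬F)
  →2  (¬x0 ∧ F) ∨ ((T ∧ x1) ∧ ¬F)
  →3  F ∨ ((T ∧ x1) ∧ ¬F)
  →4  (T ∧ x1) ∧ ¬F
  →5  x1 ∧ ¬F
  →6  x1 ∧ T
  →7  x1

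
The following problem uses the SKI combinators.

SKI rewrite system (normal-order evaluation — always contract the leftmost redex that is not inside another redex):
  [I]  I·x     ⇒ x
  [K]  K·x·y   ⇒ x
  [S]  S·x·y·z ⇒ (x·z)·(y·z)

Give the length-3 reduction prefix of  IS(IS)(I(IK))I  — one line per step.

Answer: after 3 steps: SI(I(IK)I)

Derivation:
  start: IS(IS)(I(IK))I
  step 1: S(IS)(I(IK))I
  step 2: ISI(I(IK)I)
  step 3: SI(I(IK)I)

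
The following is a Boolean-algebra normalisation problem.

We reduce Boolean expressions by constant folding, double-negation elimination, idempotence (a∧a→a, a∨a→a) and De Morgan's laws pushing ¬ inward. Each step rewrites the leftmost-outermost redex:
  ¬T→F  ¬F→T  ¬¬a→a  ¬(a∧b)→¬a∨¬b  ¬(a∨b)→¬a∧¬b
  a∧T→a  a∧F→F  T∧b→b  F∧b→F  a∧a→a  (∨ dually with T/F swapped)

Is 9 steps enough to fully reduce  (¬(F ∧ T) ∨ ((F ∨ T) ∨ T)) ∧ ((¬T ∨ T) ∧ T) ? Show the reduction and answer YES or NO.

Answer: YES — reaches normal form T in 7 ≤ 9 steps

Working:
  start: (¬(F ∧ T) ∨ ((F ∨ T) ∨ T)) ∧ ((¬T ∨ T) ∧ T)
  →1  ((¬F ∨ ¬T) ∨ ((F ∨ T) ∨ T)) ∧ ((¬T ∨ T) ∧ T)
  →2  ((T ∨ ¬T) ∨ ((F ∨ T) ∨ T)) ∧ ((¬T ∨ T) ∧ T)
  →3  (T ∨ ((F ∨ T) ∨ T)) ∧ ((¬T ∨ T) ∧ T)
  →4  T ∧ ((¬T ∨ T) ∧ T)
  →5  (¬T ∨ T) ∧ T
  →6  ¬T ∨ T
  →7  T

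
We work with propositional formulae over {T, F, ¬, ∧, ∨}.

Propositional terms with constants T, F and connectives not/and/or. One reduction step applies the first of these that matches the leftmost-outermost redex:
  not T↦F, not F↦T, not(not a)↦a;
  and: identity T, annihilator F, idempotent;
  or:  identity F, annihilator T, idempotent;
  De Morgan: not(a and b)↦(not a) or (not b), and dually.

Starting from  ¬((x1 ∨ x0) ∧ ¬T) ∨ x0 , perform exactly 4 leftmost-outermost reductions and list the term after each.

  start: ¬((x1 ∨ x0) ∧ ¬T) ∨ x0
  step 1: (¬(x1 ∨ x0) ∨ ¬¬T) ∨ x0
  step 2: ((¬x1 ∧ ¬x0) ∨ ¬¬T) ∨ x0
  step 3: ((¬x1 ∧ ¬x0) ∨ T) ∨ x0
  step 4: T ∨ x0

Answer: after 4 steps: T ∨ x0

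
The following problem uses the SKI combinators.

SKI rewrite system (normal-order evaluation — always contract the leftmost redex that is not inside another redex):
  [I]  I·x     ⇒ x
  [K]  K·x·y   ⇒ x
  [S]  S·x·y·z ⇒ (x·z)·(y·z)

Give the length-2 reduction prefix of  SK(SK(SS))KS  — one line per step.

Answer: after 2 steps: KS

Reduction:
  start: SK(SK(SS))KS
  [1] KK(SK(SS)K)S
  [2] KS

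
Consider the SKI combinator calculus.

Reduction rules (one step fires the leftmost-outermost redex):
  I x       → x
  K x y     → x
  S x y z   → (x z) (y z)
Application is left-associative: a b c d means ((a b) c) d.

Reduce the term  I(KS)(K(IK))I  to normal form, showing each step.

Answer: normal form = SI  (in 2 steps)

Working:
  start: I(KS)(K(IK))I
  step 1: KS(K(IK))I
  step 2: SI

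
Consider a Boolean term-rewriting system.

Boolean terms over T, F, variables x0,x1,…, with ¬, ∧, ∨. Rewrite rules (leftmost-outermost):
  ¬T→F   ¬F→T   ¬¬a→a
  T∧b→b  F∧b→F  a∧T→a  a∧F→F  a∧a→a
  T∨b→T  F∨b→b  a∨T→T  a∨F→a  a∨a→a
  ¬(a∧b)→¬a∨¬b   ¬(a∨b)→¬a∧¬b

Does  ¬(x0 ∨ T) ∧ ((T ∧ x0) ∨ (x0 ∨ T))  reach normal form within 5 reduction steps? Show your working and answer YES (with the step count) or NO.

  start: ¬(x0 ∨ T) ∧ ((T ∧ x0) ∨ (x0 ∨ T))
  step 1: (¬x0 ∧ ¬T) ∧ ((T ∧ x0) ∨ (x0 ∨ T))
  step 2: (¬x0 ∧ F) ∧ ((T ∧ x0) ∨ (x0 ∨ T))
  step 3: F ∧ ((T ∧ x0) ∨ (x0 ∨ T))
  step 4: F

Answer: YES — reaches normal form F in 4 ≤ 5 steps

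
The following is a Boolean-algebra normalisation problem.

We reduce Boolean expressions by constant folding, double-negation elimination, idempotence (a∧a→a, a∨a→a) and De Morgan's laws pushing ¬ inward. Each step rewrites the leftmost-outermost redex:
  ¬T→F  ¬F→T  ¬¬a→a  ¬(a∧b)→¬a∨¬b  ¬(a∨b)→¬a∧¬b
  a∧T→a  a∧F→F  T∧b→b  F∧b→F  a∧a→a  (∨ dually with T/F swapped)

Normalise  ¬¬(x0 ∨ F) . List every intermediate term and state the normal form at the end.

  start: ¬¬(x0 ∨ F)
  →1  x0 ∨ F
  →2  x0

Answer: normal form = x0  (in 2 steps)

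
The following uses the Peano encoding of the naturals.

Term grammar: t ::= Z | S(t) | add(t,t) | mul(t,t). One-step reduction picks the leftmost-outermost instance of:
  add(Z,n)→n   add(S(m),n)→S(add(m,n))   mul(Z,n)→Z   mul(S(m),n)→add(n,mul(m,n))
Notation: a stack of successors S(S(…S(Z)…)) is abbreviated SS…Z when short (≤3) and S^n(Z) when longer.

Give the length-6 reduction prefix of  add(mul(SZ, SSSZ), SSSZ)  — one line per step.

  start: add(mul(SZ, SSSZ), SSSZ)
  step 1: add(add(SSSZ, mul(Z, SSSZ)), SSSZ)
  step 2: add(S(add(SSZ, mul(Z, SSSZ))), SSSZ)
  step 3: S(add(add(SSZ, mul(Z, SSSZ)), SSSZ))
  step 4: S(add(S(add(SZ, mul(Z, SSSZ))), SSSZ))
  step 5: S(S(add(add(SZ, mul(Z, SSSZ)), SSSZ)))
  step 6: S(S(add(S(add(Z, mul(Z, SSSZ))), SSSZ)))

Answer: after 6 steps: S(S(add(S(add(Z, mul(Z, SSSZ))), SSSZ)))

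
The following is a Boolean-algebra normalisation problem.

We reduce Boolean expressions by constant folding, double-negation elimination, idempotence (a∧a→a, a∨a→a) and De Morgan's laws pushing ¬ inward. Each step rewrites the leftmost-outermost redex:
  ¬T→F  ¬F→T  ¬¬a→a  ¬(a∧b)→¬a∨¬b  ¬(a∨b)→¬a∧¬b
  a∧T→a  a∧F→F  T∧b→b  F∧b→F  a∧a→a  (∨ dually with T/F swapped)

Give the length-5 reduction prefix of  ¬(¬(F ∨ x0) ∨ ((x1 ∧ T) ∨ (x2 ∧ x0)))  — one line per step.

Answer: after 5 steps: x0 ∧ ((¬x1 ∨ ¬T) ∧ ¬(x2 ∧ x0))

Derivation:
  start: ¬(¬(F ∨ x0) ∨ ((x1 ∧ T) ∨ (x2 ∧ x0)))
  step 1: ¬¬(F ∨ x0) ∧ ¬((x1 ∧ T) ∨ (x2 ∧ x0))
  step 2: (F ∨ x0) ∧ ¬((x1 ∧ T) ∨ (x2 ∧ x0))
  step 3: x0 ∧ ¬((x1 ∧ T) ∨ (x2 ∧ x0))
  step 4: x0 ∧ (¬(x1 ∧ T) ∧ ¬(x2 ∧ x0))
  step 5: x0 ∧ ((¬x1 ∨ ¬T) ∧ ¬(x2 ∧ x0))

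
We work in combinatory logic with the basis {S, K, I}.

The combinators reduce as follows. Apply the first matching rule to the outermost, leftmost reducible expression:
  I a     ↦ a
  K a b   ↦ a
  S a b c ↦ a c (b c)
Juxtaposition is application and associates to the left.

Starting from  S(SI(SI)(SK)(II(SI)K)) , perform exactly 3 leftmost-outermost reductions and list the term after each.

Answer: after 3 steps: S(K(II(SI)K)(SI(SK)(II(SI)K)))

Working:
  start: S(SI(SI)(SK)(II(SI)K))
  [1] S(I(SK)(SI(SK))(II(SI)K))
  [2] S(SK(SI(SK))(II(SI)K))
  [3] S(K(II(SI)K)(SI(SK)(II(SI)K)))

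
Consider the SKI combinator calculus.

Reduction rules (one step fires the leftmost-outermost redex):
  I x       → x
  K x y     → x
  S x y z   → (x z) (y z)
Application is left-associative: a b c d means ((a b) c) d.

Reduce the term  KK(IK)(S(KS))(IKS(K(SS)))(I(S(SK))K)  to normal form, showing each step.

Answer: normal form = S(KS)(S(SK)K)  (in 3 steps)

Reduction:
  start: KK(IK)(S(KS))(IKS(K(SS)))(I(S(SK))K)
  [1] K(S(KS))(IKS(K(SS)))(I(S(SK))K)
  [2] S(KS)(I(S(SK))K)
  [3] S(KS)(S(SK)K)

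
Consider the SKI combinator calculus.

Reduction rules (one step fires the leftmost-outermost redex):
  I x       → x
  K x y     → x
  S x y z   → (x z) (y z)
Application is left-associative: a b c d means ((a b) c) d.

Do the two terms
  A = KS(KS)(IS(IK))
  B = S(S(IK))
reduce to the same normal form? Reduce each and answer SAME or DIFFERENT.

Answer: SAME — A ⇓ S(SK), B ⇓ S(SK)

Working:
Term A:
  start: KS(KS)(IS(IK))
  [1] S(IS(IK))
  [2] S(S(IK))
  [3] S(SK)

Term B:
  start: S(S(IK))
  [1] S(SK)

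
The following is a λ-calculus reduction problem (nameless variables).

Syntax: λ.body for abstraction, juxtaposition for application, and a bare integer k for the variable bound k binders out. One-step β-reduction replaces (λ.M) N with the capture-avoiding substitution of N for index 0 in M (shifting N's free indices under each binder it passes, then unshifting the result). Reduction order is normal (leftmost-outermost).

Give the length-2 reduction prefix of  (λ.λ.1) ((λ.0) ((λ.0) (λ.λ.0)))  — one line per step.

Answer: after 2 steps: λ.(λ.0) (λ.λ.0)

Derivation:
  start: (λ.λ.1) ((λ.0) ((λ.0) (λ.λ.0)))
  step 1: λ.(λ.0) ((λ.0) (λ.λ.0))
  step 2: λ.(λ.0) (λ.λ.0)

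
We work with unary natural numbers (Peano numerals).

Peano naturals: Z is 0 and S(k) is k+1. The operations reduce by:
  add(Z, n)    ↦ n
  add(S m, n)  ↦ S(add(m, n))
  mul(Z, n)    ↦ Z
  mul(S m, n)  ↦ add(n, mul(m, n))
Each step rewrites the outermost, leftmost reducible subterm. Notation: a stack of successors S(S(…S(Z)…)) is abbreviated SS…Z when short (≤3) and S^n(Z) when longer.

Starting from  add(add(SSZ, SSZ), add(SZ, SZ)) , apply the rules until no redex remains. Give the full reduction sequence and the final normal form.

Answer: normal form = S^6(Z)  (in 10 steps)

Working:
  start: add(add(SSZ, SSZ), add(SZ, SZ))
  →1  add(S(add(SZ, SSZ)), add(SZ, SZ))
  →2  S(add(add(SZ, SSZ), add(SZ, SZ)))
  →3  S(add(S(add(Z, SSZ)), add(SZ, SZ)))
  →4  S(S(add(add(Z, SSZ), add(SZ, SZ))))
  →5  S(S(add(SSZ, add(SZ, SZ))))
  →6  S(S(S(add(SZ, add(SZ, SZ)))))
  →7  S(S(S(S(add(Z, add(SZ, SZ))))))
  →8  S(S(S(S(add(SZ, SZ)))))
  →9  S(S(S(S(S(add(Z, SZ))))))
  →10  S^6(Z)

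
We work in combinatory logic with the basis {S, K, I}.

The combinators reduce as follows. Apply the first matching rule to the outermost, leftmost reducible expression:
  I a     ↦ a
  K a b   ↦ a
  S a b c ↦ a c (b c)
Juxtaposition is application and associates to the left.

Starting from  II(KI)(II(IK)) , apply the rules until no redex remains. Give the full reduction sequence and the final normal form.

  start: II(KI)(II(IK))
  [1] I(KI)(II(IK))
  [2] KI(II(IK))
  [3] I

Answer: normal form = I  (in 3 steps)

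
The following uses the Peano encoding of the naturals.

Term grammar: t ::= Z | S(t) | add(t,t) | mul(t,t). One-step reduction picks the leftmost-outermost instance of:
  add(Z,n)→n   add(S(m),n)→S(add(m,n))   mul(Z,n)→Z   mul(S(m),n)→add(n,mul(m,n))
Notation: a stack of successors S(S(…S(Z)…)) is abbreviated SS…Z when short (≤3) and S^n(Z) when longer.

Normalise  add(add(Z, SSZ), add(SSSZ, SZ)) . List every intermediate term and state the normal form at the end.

Answer: normal form = S^6(Z)  (in 8 steps)

Derivation:
  start: add(add(Z, SSZ), add(SSSZ, SZ))
  [1] add(SSZ, add(SSSZ, SZ))
  [2] S(add(SZ, add(SSSZ, SZ)))
  [3] S(S(add(Z, add(SSSZ, SZ))))
  [4] S(S(add(SSSZ, SZ)))
  [5] S(S(S(add(SSZ, SZ))))
  [6] S(S(S(S(add(SZ, SZ)))))
  [7] S(S(S(S(S(add(Z, SZ))))))
  [8] S^6(Z)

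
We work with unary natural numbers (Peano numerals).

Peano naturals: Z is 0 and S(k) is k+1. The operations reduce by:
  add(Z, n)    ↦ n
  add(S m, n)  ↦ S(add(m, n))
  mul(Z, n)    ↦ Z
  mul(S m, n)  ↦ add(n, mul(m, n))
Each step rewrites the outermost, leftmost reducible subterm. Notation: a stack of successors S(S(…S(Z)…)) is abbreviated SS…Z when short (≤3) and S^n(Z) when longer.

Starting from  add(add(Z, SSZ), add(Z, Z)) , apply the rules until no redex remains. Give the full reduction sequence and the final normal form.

Answer: normal form = SSZ  (in 5 steps)

Derivation:
  start: add(add(Z, SSZ), add(Z, Z))
  →1  add(SSZ, add(Z, Z))
  →2  S(add(SZ, add(Z, Z)))
  →3  S(S(add(Z, add(Z, Z))))
  →4  S(S(add(Z, Z)))
  →5  SSZ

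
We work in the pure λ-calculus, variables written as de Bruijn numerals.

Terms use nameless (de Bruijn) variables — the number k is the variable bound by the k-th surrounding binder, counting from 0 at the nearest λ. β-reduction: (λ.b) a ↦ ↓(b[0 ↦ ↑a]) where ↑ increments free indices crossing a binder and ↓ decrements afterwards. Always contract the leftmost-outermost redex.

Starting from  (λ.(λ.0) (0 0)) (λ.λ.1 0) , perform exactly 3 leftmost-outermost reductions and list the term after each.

  start: (λ.(λ.0) (0 0)) (λ.λ.1 0)
  [1] (λ.0) ((λ.λ.1 0) (λ.λ.1 0))
  [2] (λ.λ.1 0) (λ.λ.1 0)
  [3] λ.(λ.λ.1 0) 0

Answer: after 3 steps: λ.(λ.λ.1 0) 0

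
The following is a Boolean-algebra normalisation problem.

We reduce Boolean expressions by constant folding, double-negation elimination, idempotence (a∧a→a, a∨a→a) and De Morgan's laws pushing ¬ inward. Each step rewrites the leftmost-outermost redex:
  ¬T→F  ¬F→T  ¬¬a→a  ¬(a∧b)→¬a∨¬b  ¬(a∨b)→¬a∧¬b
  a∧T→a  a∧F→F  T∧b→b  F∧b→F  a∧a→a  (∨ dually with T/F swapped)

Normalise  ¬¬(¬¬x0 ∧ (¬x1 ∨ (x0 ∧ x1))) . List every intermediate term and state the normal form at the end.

Answer: normal form = x0 ∧ (¬x1 ∨ (x0 ∧ x1))  (in 2 steps)

Derivation:
  start: ¬¬(¬¬x0 ∧ (¬x1 ∨ (x0 ∧ x1)))
  step 1: ¬¬x0 ∧ (¬x1 ∨ (x0 ∧ x1))
  step 2: x0 ∧ (¬x1 ∨ (x0 ∧ x1))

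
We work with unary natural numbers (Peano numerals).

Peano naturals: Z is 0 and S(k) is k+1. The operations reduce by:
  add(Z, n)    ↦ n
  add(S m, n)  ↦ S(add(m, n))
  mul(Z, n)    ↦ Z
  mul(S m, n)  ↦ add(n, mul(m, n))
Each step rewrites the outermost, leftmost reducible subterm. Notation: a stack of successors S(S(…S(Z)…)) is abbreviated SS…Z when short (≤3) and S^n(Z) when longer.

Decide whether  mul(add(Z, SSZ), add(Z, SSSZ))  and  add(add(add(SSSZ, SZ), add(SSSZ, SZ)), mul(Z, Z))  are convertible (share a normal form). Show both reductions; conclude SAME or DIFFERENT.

Term A:
  start: mul(add(Z, SSZ), add(Z, SSSZ))
  step 1: mul(SSZ, add(Z, SSSZ))
  step 2: add(add(Z, SSSZ), mul(SZ, add(Z, SSSZ)))
  step 3: add(SSSZ, mul(SZ, add(Z, SSSZ)))
  step 4: S(add(SSZ, mul(SZ, add(Z, SSSZ))))
  step 5: S(S(add(SZ, mul(SZ, add(Z, SSSZ)))))
  step 6: S(S(S(add(Z, mul(SZ, add(Z, SSSZ))))))
  step 7: S(S(S(mul(SZ, add(Z, SSSZ)))))
  step 8: S(S(S(add(add(Z, SSSZ), mul(Z, add(Z, SSSZ))))))
  step 9: S(S(S(add(SSSZ, mul(Z, add(Z, SSSZ))))))
  step 10: S(S(S(S(add(SSZ, mul(Z, add(Z, SSSZ)))))))
  step 11: S(S(S(S(S(add(SZ, mul(Z, add(Z, SSSZ))))))))
  step 12: S(S(S(S(S(S(add(Z, mul(Z, add(Z, SSSZ)))))))))
  step 13: S(S(S(S(S(S(mul(Z, add(Z, SSSZ))))))))
  step 14: S^6(Z)

Term B:
  start: add(add(add(SSSZ, SZ), add(SSSZ, SZ)), mul(Z, Z))
  step 1: add(add(S(add(SSZ, SZ)), add(SSSZ, SZ)), mul(Z, Z))
  step 2: add(S(add(add(SSZ, SZ), add(SSSZ, SZ))), mul(Z, Z))
  step 3: S(add(add(add(SSZ, SZ), add(SSSZ, SZ)), mul(Z, Z)))
  step 4: S(add(add(S(add(SZ, SZ)), add(SSSZ, SZ)), mul(Z, Z)))
  step 5: S(add(S(add(add(SZ, SZ), add(SSSZ, SZ))), mul(Z, Z)))
  step 6: S(S(add(add(add(SZ, SZ), add(SSSZ, SZ)), mul(Z, Z))))
  step 7: S(S(add(add(S(add(Z, SZ)), add(SSSZ, SZ)), mul(Z, Z))))
  step 8: S(S(add(S(add(add(Z, SZ), add(SSSZ, SZ))), mul(Z, Z))))
  step 9: S(S(S(add(add(add(Z, SZ), add(SSSZ, SZ)), mul(Z, Z)))))
  step 10: S(S(S(add(add(SZ, add(SSSZ, SZ)), mul(Z, Z)))))
  step 11: S(S(S(add(S(add(Z, add(SSSZ, SZ))), mul(Z, Z)))))
  step 12: S(S(S(S(add(add(Z, add(SSSZ, SZ)), mul(Z, Z))))))
  step 13: S(S(S(S(add(add(SSSZ, SZ), mul(Z, Z))))))
  step 14: S(S(S(S(add(S(add(SSZ, SZ)), mul(Z, Z))))))
  step 15: S(S(S(S(S(add(add(SSZ, SZ), mul(Z, Z)))))))
  step 16: S(S(S(S(S(add(S(add(SZ, SZ)), mul(Z, Z)))))))
  step 17: S(S(S(S(S(S(add(add(SZ, SZ), mul(Z, Z))))))))
  step 18: S(S(S(S(S(S(add(S(add(Z, SZ)), mul(Z, Z))))))))
  step 19: S(S(S(S(S(S(S(add(add(Z, SZ), mul(Z, Z)))))))))
  step 20: S(S(S(S(S(S(S(add(SZ, mul(Z, Z)))))))))
  step 21: S(S(S(S(S(S(S(S(add(Z, mul(Z, Z))))))))))
  step 22: S(S(S(S(S(S(S(S(mul(Z, Z)))))))))
  step 23: S^8(Z)

Answer: DIFFERENT — A ⇓ S^6(Z), B ⇓ S^8(Z)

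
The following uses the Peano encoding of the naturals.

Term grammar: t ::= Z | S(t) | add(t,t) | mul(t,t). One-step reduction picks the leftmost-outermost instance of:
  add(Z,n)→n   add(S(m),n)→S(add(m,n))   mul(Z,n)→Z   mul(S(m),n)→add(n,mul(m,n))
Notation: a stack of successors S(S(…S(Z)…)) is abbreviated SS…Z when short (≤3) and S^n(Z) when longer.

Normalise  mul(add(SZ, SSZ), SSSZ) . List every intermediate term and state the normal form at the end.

  start: mul(add(SZ, SSZ), SSSZ)
  →1  mul(S(add(Z, SSZ)), SSSZ)
  →2  add(SSSZ, mul(add(Z, SSZ), SSSZ))
  →3  S(add(SSZ, mul(add(Z, SSZ), SSSZ)))
  →4  S(S(add(SZ, mul(add(Z, SSZ), SSSZ))))
  →5  S(S(S(add(Z, mul(add(Z, SSZ), SSSZ)))))
  →6  S(S(S(mul(add(Z, SSZ), SSSZ))))
  →7  S(S(S(mul(SSZ, SSSZ))))
  →8  S(S(S(add(SSSZ, mul(SZ, SSSZ)))))
  →9  S(S(S(S(add(SSZ, mul(SZ, SSSZ))))))
  →10  S(S(S(S(S(add(SZ, mul(SZ, SSSZ)))))))
  →11  S(S(S(S(S(S(add(Z, mul(SZ, SSSZ))))))))
  →12  S(S(S(S(S(S(mul(SZ, SSSZ)))))))
  →13  S(S(S(S(S(S(add(SSSZ, mul(Z, SSSZ))))))))
  →14  S(S(S(S(S(S(S(add(SSZ, mul(Z, SSSZ)))))))))
  →15  S(S(S(S(S(S(S(S(add(SZ, mul(Z, SSSZ))))))))))
  →16  S(S(S(S(S(S(S(S(S(add(Z, mul(Z, SSSZ)))))))))))
  →17  S(S(S(S(S(S(S(S(S(mul(Z, SSSZ))))))))))
  →18  S^9(Z)

Answer: normal form = S^9(Z)  (in 18 steps)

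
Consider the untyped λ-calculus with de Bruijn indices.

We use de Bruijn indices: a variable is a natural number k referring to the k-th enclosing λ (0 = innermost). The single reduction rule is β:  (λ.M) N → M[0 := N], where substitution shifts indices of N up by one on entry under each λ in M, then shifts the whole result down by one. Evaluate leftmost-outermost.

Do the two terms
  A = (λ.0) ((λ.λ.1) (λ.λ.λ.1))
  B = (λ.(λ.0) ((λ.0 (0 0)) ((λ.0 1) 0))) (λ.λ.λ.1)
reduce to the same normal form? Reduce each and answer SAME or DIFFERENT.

Answer: SAME — A ⇓ λ.λ.λ.λ.1, B ⇓ λ.λ.λ.λ.1

Working:
Term A:
  start: (λ.0) ((λ.λ.1) (λ.λ.λ.1))
  [1] (λ.λ.1) (λ.λ.λ.1)
  [2] λ.λ.λ.λ.1

Term B:
  start: (λ.(λ.0) ((λ.0 (0 0)) ((λ.0 1) 0))) (λ.λ.λ.1)
  [1] (λ.0) ((λ.0 (0 0)) ((λ.0 (λ.λ.λ.1)) (λ.λ.λ.1)))
  [2] (λ.0 (0 0)) ((λ.0 (λ.λ.λ.1)) (λ.λ.λ.1))
  [3] (λ.0 (λ.λ.λ.1)) (λ.λ.λ.1) ((λ.0 (λ.λ.λ.1)) (λ.λ.λ.1) ((λ.0 (λ.λ.λ.1)) (λ.λ.λ.1)))
  [4] (λ.λ.λ.1) (λ.λ.λ.1) ((λ.0 (λ.λ.λ.1)) (λ.λ.λ.1) ((λ.0 (λ.λ.λ.1)) (λ.λ.λ.1)))
  [5] (λ.λ.1) ((λ.0 (λ.λ.λ.1)) (λ.λ.λ.1) ((λ.0 (λ.λ.λ.1)) (λ.λ.λ.1)))
  [6] λ.(λ.0 (λ.λ.λ.1)) (λ.λ.λ.1) ((λ.0 (λ.λ.λ.1)) (λ.λ.λ.1))
  [7] λ.(λ.λ.λ.1) (λ.λ.λ.1) ((λ.0 (λ.λ.λ.1)) (λ.λ.λ.1))
  [8] λ.(λ.λ.1) ((λ.0 (λ.λ.λ.1)) (λ.λ.λ.1))
  [9] λ.λ.(λ.0 (λ.λ.λ.1)) (λ.λ.λ.1)
  [10] λ.λ.(λ.λ.λ.1) (λ.λ.λ.1)
  [11] λ.λ.λ.λ.1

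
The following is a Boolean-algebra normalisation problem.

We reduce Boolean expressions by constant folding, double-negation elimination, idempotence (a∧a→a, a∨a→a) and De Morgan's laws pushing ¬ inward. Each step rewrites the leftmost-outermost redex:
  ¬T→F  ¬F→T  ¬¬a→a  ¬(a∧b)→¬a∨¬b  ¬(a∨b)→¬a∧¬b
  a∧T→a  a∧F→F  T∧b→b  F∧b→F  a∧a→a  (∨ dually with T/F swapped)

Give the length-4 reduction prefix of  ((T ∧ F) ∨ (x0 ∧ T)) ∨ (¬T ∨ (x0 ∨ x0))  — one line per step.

Answer: after 4 steps: x0 ∨ (F ∨ (x0 ∨ x0))

Reduction:
  start: ((T ∧ F) ∨ (x0 ∧ T)) ∨ (¬T ∨ (x0 ∨ x0))
  step 1: (F ∨ (x0 ∧ T)) ∨ (¬T ∨ (x0 ∨ x0))
  step 2: (x0 ∧ T) ∨ (¬T ∨ (x0 ∨ x0))
  step 3: x0 ∨ (¬T ∨ (x0 ∨ x0))
  step 4: x0 ∨ (F ∨ (x0 ∨ x0))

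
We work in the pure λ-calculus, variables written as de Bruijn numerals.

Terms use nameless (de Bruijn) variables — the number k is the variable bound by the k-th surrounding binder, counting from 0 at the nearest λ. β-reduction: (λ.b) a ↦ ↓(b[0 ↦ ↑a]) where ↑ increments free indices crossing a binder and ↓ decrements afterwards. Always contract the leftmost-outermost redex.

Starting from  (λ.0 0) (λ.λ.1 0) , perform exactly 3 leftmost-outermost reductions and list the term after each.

Answer: after 3 steps: λ.λ.1 0

Working:
  start: (λ.0 0) (λ.λ.1 0)
  step 1: (λ.λ.1 0) (λ.λ.1 0)
  step 2: λ.(λ.λ.1 0) 0
  step 3: λ.λ.1 0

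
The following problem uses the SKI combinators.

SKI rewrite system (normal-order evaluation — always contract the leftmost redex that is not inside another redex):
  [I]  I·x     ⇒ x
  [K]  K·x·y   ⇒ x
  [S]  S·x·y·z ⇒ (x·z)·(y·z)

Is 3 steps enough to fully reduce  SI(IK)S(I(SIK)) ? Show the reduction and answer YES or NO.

  start: SI(IK)S(I(SIK))
  [1] IS(IKS)(I(SIK))
  [2] S(IKS)(I(SIK))
  [3] S(KS)(I(SIK))

Answer: NO — after 3 steps the term is S(KS)(I(SIK)), not yet normal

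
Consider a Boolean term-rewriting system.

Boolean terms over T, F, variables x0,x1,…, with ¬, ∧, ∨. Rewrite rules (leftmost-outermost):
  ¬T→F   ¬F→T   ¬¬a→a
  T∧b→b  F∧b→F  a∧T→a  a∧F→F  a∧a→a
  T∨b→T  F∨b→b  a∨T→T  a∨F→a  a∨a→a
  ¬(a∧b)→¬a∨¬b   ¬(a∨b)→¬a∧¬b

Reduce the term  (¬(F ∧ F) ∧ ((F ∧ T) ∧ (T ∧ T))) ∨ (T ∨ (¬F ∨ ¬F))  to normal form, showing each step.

Answer: normal form = T  (in 8 steps)

Reduction:
  start: (¬(F ∧ F) ∧ ((F ∧ T) ∧ (T ∧ T))) ∨ (T ∨ (¬F ∨ ¬F))
  [1] ((¬F ∨ ¬F) ∧ ((F ∧ T) ∧ (T ∧ T))) ∨ (T ∨ (¬F ∨ ¬F))
  [2] (¬F ∧ ((F ∧ T) ∧ (T ∧ T))) ∨ (T ∨ (¬F ∨ ¬F))
  [3] (T ∧ ((F ∧ T) ∧ (T ∧ T))) ∨ (T ∨ (¬F ∨ ¬F))
  [4] ((F ∧ T) ∧ (T ∧ T)) ∨ (T ∨ (¬F ∨ ¬F))
  [5] (F ∧ (T ∧ T)) ∨ (T ∨ (¬F ∨ ¬F))
  [6] F ∨ (T ∨ (¬F ∨ ¬F))
  [7] T ∨ (¬F ∨ ¬F)
  [8] T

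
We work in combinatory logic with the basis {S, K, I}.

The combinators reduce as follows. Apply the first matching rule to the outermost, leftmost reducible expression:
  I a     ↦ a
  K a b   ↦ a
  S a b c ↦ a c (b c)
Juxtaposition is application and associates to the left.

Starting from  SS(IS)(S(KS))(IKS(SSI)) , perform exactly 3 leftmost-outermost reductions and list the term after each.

  start: SS(IS)(S(KS))(IKS(SSI))
  step 1: S(S(KS))(IS(S(KS)))(IKS(SSI))
  step 2: S(KS)(IKS(SSI))(IS(S(KS))(IKS(SSI)))
  step 3: KS(IS(S(KS))(IKS(SSI)))(IKS(SSI)(IS(S(KS))(IKS(SSI))))

Answer: after 3 steps: KS(IS(S(KS))(IKS(SSI)))(IKS(SSI)(IS(S(KS))(IKS(SSI))))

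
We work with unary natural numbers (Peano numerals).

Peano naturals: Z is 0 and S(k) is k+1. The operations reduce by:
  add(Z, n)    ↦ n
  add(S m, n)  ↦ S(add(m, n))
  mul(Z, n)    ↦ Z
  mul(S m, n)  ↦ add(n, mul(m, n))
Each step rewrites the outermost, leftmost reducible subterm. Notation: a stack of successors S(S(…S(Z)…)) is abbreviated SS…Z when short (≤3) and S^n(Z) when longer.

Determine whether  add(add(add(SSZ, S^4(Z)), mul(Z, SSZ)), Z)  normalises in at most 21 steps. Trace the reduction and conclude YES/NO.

Answer: YES — reaches normal form S^6(Z) in 18 ≤ 21 steps

Reduction:
  start: add(add(add(SSZ, S^4(Z)), mul(Z, SSZ)), Z)
  step 1: add(add(S(add(SZ, S^4(Z))), mul(Z, SSZ)), Z)
  step 2: add(S(add(add(SZ, S^4(Z)), mul(Z, SSZ))), Z)
  step 3: S(add(add(add(SZ, S^4(Z)), mul(Z, SSZ)), Z))
  step 4: S(add(add(S(add(Z, S^4(Z))), mul(Z, SSZ)), Z))
  step 5: S(add(S(add(add(Z, S^4(Z)), mul(Z, SSZ))), Z))
  step 6: S(S(add(add(add(Z, S^4(Z)), mul(Z, SSZ)), Z)))
  step 7: S(S(add(add(S^4(Z), mul(Z, SSZ)), Z)))
  step 8: S(S(add(S(add(SSSZ, mul(Z, SSZ))), Z)))
  step 9: S(S(S(add(add(SSSZ, mul(Z, SSZ)), Z))))
  step 10: S(S(S(add(S(add(SSZ, mul(Z, SSZ))), Z))))
  step 11: S(S(S(S(add(add(SSZ, mul(Z, SSZ)), Z)))))
  step 12: S(S(S(S(add(S(add(SZ, mul(Z, SSZ))), Z)))))
  step 13: S(S(S(S(S(add(add(SZ, mul(Z, SSZ)), Z))))))
  step 14: S(S(S(S(S(add(S(add(Z, mul(Z, SSZ))), Z))))))
  step 15: S(S(S(S(S(S(add(add(Z, mul(Z, SSZ)), Z)))))))
  step 16: S(S(S(S(S(S(add(mul(Z, SSZ), Z)))))))
  step 17: S(S(S(S(S(S(add(Z, Z)))))))
  step 18: S^6(Z)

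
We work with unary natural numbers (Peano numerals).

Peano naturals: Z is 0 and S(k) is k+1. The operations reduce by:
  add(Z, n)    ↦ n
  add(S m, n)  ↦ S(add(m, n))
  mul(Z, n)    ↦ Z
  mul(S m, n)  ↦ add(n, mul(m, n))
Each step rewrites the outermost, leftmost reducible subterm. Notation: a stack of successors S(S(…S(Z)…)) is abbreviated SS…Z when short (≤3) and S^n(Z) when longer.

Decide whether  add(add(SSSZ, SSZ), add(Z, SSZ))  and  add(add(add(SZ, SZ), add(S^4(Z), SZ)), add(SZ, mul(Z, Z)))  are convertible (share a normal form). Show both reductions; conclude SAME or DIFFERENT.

Answer: DIFFERENT — A ⇓ S^7(Z), B ⇓ S^8(Z)

Reduction:
Term A:
  start: add(add(SSSZ, SSZ), add(Z, SSZ))
  →1  add(S(add(SSZ, SSZ)), add(Z, SSZ))
  →2  S(add(add(SSZ, SSZ), add(Z, SSZ)))
  →3  S(add(S(add(SZ, SSZ)), add(Z, SSZ)))
  →4  S(S(add(add(SZ, SSZ), add(Z, SSZ))))
  →5  S(S(add(S(add(Z, SSZ)), add(Z, SSZ))))
  →6  S(S(S(add(add(Z, SSZ), add(Z, SSZ)))))
  →7  S(S(S(add(SSZ, add(Z, SSZ)))))
  →8  S(S(S(S(add(SZ, add(Z, SSZ))))))
  →9  S(S(S(S(S(add(Z, add(Z, SSZ)))))))
  →10  S(S(S(S(S(add(Z, SSZ))))))
  →11  S^7(Z)

Term B:
  start: add(add(add(SZ, SZ), add(S^4(Z), SZ)), add(SZ, mul(Z, Z)))
  →1  add(add(S(add(Z, SZ)), add(S^4(Z), SZ)), add(SZ, mul(Z, Z)))
  →2  add(S(add(add(Z, SZ), add(S^4(Z), SZ))), add(SZ, mul(Z, Z)))
  →3  S(add(add(add(Z, SZ), add(S^4(Z), SZ)), add(SZ, mul(Z, Z))))
  →4  S(add(add(SZ, add(S^4(Z), SZ)), add(SZ, mul(Z, Z))))
  →5  S(add(S(add(Z, add(S^4(Z), SZ))), add(SZ, mul(Z, Z))))
  →6  S(S(add(add(Z, add(S^4(Z), SZ)), add(SZ, mul(Z, Z)))))
  →7  S(S(add(add(S^4(Z), SZ), add(SZ, mul(Z, Z)))))
  →8  S(S(add(S(add(SSSZ, SZ)), add(SZ, mul(Z, Z)))))
  →9  S(S(S(add(add(SSSZ, SZ), add(SZ, mul(Z, Z))))))
  →10  S(S(S(add(S(add(SSZ, SZ)), add(SZ, mul(Z, Z))))))
  →11  S(S(S(S(add(add(SSZ, SZ), add(SZ, mul(Z, Z)))))))
  →12  S(S(S(S(add(S(add(SZ, SZ)), add(SZ, mul(Z, Z)))))))
  →13  S(S(S(S(S(add(add(SZ, SZ), add(SZ, mul(Z, Z))))))))
  →14  S(S(S(S(S(add(S(add(Z, SZ)), add(SZ, mul(Z, Z))))))))
  →15  S(S(S(S(S(S(add(add(Z, SZ), add(SZ, mul(Z, Z)))))))))
  →16  S(S(S(S(S(S(add(SZ, add(SZ, mul(Z, Z)))))))))
  →17  S(S(S(S(S(S(S(add(Z, add(SZ, mul(Z, Z))))))))))
  →18  S(S(S(S(S(S(S(add(SZ, mul(Z, Z)))))))))
  →19  S(S(S(S(S(S(S(S(add(Z, mul(Z, Z))))))))))
  →20  S(S(S(S(S(S(S(S(mul(Z, Z)))))))))
  →21  S^8(Z)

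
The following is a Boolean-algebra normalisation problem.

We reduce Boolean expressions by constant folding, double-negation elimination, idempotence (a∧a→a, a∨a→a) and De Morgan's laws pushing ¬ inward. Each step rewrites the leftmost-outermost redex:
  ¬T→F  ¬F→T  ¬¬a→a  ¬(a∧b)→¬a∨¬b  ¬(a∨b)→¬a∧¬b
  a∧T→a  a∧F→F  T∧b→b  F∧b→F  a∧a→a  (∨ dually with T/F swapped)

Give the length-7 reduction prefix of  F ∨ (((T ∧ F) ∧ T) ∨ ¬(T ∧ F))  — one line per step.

Answer: after 7 steps: ¬F

Working:
  start: F ∨ (((T ∧ F) ∧ T) ∨ ¬(T ∧ F))
  →1  ((T ∧ F) ∧ T) ∨ ¬(T ∧ F)
  →2  (T ∧ F) ∨ ¬(T ∧ F)
  →3  F ∨ ¬(T ∧ F)
  →4  ¬(T ∧ F)
  →5  ¬T ∨ ¬F
  →6  F ∨ ¬F
  →7  ¬F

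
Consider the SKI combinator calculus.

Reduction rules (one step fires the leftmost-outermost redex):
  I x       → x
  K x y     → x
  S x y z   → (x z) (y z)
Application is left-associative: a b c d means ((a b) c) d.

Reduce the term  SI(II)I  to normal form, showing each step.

  start: SI(II)I
  →1  II(III)
  →2  I(III)
  →3  III
  →4  II
  →5  I

Answer: normal form = I  (in 5 steps)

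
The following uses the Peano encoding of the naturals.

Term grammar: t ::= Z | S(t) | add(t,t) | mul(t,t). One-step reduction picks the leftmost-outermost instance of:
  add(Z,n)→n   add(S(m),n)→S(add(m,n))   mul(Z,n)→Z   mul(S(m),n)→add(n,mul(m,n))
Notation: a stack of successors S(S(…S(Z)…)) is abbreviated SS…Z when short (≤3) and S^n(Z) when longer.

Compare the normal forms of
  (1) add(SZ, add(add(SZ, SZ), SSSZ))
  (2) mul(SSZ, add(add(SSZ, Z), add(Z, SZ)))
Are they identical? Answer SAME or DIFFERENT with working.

Term A:
  start: add(SZ, add(add(SZ, SZ), SSSZ))
  →1  S(add(Z, add(add(SZ, SZ), SSSZ)))
  →2  S(add(add(SZ, SZ), SSSZ))
  →3  S(add(S(add(Z, SZ)), SSSZ))
  →4  S(S(add(add(Z, SZ), SSSZ)))
  →5  S(S(add(SZ, SSSZ)))
  →6  S(S(S(add(Z, SSSZ))))
  →7  S^6(Z)

Term B:
  start: mul(SSZ, add(add(SSZ, Z), add(Z, SZ)))
  →1  add(add(add(SSZ, Z), add(Z, SZ)), mul(SZ, add(add(SSZ, Z), add(Z, SZ))))
  →2  add(add(S(add(SZ, Z)), add(Z, SZ)), mul(SZ, add(add(SSZ, Z), add(Z, SZ))))
  →3  add(S(add(add(SZ, Z), add(Z, SZ))), mul(SZ, add(add(SSZ, Z), add(Z, SZ))))
  →4  S(add(add(add(SZ, Z), add(Z, SZ)), mul(SZ, add(add(SSZ, Z), add(Z, SZ)))))
  →5  S(add(add(S(add(Z, Z)), add(Z, SZ)), mul(SZ, add(add(SSZ, Z), add(Z, SZ)))))
  →6  S(add(S(add(add(Z, Z), add(Z, SZ))), mul(SZ, add(add(SSZ, Z), add(Z, SZ)))))
  →7  S(S(add(add(add(Z, Z), add(Z, SZ)), mul(SZ, add(add(SSZ, Z), add(Z, SZ))))))
  →8  S(S(add(add(Z, add(Z, SZ)), mul(SZ, add(add(SSZ, Z), add(Z, SZ))))))
  →9  S(S(add(add(Z, SZ), mul(SZ, add(add(SSZ, Z), add(Z, SZ))))))
  →10  S(S(add(SZ, mul(SZ, add(add(SSZ, Z), add(Z, SZ))))))
  →11  S(S(S(add(Z, mul(SZ, add(add(SSZ, Z), add(Z, SZ)))))))
  →12  S(S(S(mul(SZ, add(add(SSZ, Z), add(Z, SZ))))))
  →13  S(S(S(add(add(add(SSZ, Z), add(Z, SZ)), mul(Z, add(add(SSZ, Z), add(Z, SZ)))))))
  →14  S(S(S(add(add(S(add(SZ, Z)), add(Z, SZ)), mul(Z, add(add(SSZ, Z), add(Z, SZ)))))))
  →15  S(S(S(add(S(add(add(SZ, Z), add(Z, SZ))), mul(Z, add(add(SSZ, Z), add(Z, SZ)))))))
  →16  S(S(S(S(add(add(add(SZ, Z), add(Z, SZ)), mul(Z, add(add(SSZ, Z), add(Z, SZ))))))))
  →17  S(S(S(S(add(add(S(add(Z, Z)), add(Z, SZ)), mul(Z, add(add(SSZ, Z), add(Z, SZ))))))))
  →18  S(S(S(S(add(S(add(add(Z, Z), add(Z, SZ))), mul(Z, add(add(SSZ, Z), add(Z, SZ))))))))
  →19  S(S(S(S(S(add(add(add(Z, Z), add(Z, SZ)), mul(Z, add(add(SSZ, Z), add(Z, SZ)))))))))
  →20  S(S(S(S(S(add(add(Z, add(Z, SZ)), mul(Z, add(add(SSZ, Z), add(Z, SZ)))))))))
  →21  S(S(S(S(S(add(add(Z, SZ), mul(Z, add(add(SSZ, Z), add(Z, SZ)))))))))
  →22  S(S(S(S(S(add(SZ, mul(Z, add(add(SSZ, Z), add(Z, SZ)))))))))
  →23  S(S(S(S(S(S(add(Z, mul(Z, add(add(SSZ, Z), add(Z, SZ))))))))))
  →24  S(S(S(S(S(S(mul(Z, add(add(SSZ, Z), add(Z, SZ)))))))))
  →25  S^6(Z)

Answer: SAME — A ⇓ S^6(Z), B ⇓ S^6(Z)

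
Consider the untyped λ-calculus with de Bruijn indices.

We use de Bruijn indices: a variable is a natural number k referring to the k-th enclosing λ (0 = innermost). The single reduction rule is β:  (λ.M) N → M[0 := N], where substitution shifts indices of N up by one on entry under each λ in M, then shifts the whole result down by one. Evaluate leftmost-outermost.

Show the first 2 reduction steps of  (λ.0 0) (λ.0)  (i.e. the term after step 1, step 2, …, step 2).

Answer: after 2 steps: λ.0

Working:
  start: (λ.0 0) (λ.0)
  step 1: (λ.0) (λ.0)
  step 2: λ.0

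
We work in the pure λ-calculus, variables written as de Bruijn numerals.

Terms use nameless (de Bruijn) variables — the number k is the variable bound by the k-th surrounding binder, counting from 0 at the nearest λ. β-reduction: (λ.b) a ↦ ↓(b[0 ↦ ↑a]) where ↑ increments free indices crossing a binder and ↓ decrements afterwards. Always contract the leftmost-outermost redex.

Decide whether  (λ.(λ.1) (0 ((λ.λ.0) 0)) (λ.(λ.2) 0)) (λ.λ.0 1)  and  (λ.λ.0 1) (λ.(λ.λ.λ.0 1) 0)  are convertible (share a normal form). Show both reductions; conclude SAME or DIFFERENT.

Answer: SAME — A ⇓ λ.0 (λ.λ.λ.0 1), B ⇓ λ.0 (λ.λ.λ.0 1)

Derivation:
Term A:
  start: (λ.(λ.1) (0 ((λ.λ.0) 0)) (λ.(λ.2) 0)) (λ.λ.0 1)
  →1  (λ.λ.λ.0 1) ((λ.λ.0 1) ((λ.λ.0) (λ.λ.0 1))) (λ.(λ.λ.λ.0 1) 0)
  →2  (λ.λ.0 1) (λ.(λ.λ.λ.0 1) 0)
  →3  λ.0 (λ.(λ.λ.λ.0 1) 0)
  →4  λ.0 (λ.λ.λ.0 1)

Term B:
  start: (λ.λ.0 1) (λ.(λ.λ.λ.0 1) 0)
  →1  λ.0 (λ.(λ.λ.λ.0 1) 0)
  →2  λ.0 (λ.λ.λ.0 1)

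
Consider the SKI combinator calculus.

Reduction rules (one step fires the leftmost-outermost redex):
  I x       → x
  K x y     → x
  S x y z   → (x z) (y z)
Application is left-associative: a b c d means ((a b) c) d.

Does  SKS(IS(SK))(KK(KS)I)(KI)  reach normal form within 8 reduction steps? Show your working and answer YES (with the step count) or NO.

  start: SKS(IS(SK))(KK(KS)I)(KI)
  step 1: K(IS(SK))(S(IS(SK)))(KK(KS)I)(KI)
  step 2: IS(SK)(KK(KS)I)(KI)
  step 3: S(SK)(KK(KS)I)(KI)
  step 4: SK(KI)(KK(KS)I(KI))
  step 5: K(KK(KS)I(KI))(KI(KK(KS)I(KI)))
  step 6: KK(KS)I(KI)
  step 7: KI(KI)
  step 8: I

Answer: YES — reaches normal form I in 8 ≤ 8 steps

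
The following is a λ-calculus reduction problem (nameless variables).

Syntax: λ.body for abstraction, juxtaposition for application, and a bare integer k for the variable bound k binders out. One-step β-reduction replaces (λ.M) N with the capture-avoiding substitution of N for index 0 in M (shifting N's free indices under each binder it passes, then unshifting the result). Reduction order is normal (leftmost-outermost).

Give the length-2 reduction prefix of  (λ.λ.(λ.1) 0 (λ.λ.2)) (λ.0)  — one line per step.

Answer: after 2 steps: λ.0 (λ.λ.2)

Derivation:
  start: (λ.λ.(λ.1) 0 (λ.λ.2)) (λ.0)
  →1  λ.(λ.1) 0 (λ.λ.2)
  →2  λ.0 (λ.λ.2)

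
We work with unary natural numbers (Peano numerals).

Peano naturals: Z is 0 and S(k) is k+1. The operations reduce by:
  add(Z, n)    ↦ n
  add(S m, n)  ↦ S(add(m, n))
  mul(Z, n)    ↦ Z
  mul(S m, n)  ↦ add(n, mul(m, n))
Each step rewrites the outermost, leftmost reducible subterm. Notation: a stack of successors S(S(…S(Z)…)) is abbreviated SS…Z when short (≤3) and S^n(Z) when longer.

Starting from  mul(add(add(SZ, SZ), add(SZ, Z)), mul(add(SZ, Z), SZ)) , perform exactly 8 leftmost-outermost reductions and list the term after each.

  start: mul(add(add(SZ, SZ), add(SZ, Z)), mul(add(SZ, Z), SZ))
  [1] mul(add(S(add(Z, SZ)), add(SZ, Z)), mul(add(SZ, Z), SZ))
  [2] mul(S(add(add(Z, SZ), add(SZ, Z))), mul(add(SZ, Z), SZ))
  [3] add(mul(add(SZ, Z), SZ), mul(add(add(Z, SZ), add(SZ, Z)), mul(add(SZ, Z), SZ)))
  [4] add(mul(S(add(Z, Z)), SZ), mul(add(add(Z, SZ), add(SZ, Z)), mul(add(SZ, Z), SZ)))
  [5] add(add(SZ, mul(add(Z, Z), SZ)), mul(add(add(Z, SZ), add(SZ, Z)), mul(add(SZ, Z), SZ)))
  [6] add(S(add(Z, mul(add(Z, Z), SZ))), mul(add(add(Z, SZ), add(SZ, Z)), mul(add(SZ, Z), SZ)))
  [7] S(add(add(Z, mul(add(Z, Z), SZ)), mul(add(add(Z, SZ), add(SZ, Z)), mul(add(SZ, Z), SZ))))
  [8] S(add(mul(add(Z, Z), SZ), mul(add(add(Z, SZ), add(SZ, Z)), mul(add(SZ, Z), SZ))))

Answer: after 8 steps: S(add(mul(add(Z, Z), SZ), mul(add(add(Z, SZ), add(SZ, Z)), mul(add(SZ, Z), SZ))))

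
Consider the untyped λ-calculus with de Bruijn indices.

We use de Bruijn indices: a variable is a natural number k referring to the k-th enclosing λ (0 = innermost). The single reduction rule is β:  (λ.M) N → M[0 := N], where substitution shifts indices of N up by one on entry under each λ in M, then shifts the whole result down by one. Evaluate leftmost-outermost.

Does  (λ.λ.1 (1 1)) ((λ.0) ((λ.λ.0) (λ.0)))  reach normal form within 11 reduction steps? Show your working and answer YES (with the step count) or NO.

Answer: YES — reaches normal form λ.λ.0 in 9 ≤ 11 steps

Derivation:
  start: (λ.λ.1 (1 1)) ((λ.0) ((λ.λ.0) (λ.0)))
  step 1: λ.(λ.0) ((λ.λ.0) (λ.0)) ((λ.0) ((λ.λ.0) (λ.0)) ((λ.0) ((λ.λ.0) (λ.0))))
  step 2: λ.(λ.λ.0) (λ.0) ((λ.0) ((λ.λ.0) (λ.0)) ((λ.0) ((λ.λ.0) (λ.0))))
  step 3: λ.(λ.0) ((λ.0) ((λ.λ.0) (λ.0)) ((λ.0) ((λ.λ.0) (λ.0))))
  step 4: λ.(λ.0) ((λ.λ.0) (λ.0)) ((λ.0) ((λ.λ.0) (λ.0)))
  step 5: λ.(λ.λ.0) (λ.0) ((λ.0) ((λ.λ.0) (λ.0)))
  step 6: λ.(λ.0) ((λ.0) ((λ.λ.0) (λ.0)))
  step 7: λ.(λ.0) ((λ.λ.0) (λ.0))
  step 8: λ.(λ.λ.0) (λ.0)
  step 9: λ.λ.0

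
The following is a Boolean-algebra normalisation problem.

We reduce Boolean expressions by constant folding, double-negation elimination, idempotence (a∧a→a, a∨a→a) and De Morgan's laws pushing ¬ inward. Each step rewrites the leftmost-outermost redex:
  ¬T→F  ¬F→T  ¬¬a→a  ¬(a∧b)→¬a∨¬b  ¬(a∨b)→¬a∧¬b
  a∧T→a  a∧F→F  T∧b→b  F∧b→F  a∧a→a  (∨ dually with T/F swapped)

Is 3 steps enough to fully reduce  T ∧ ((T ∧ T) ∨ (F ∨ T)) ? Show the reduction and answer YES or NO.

Answer: YES — reaches normal form T in 3 ≤ 3 steps

Working:
  start: T ∧ ((T ∧ T) ∨ (F ∨ T))
  [1] (T ∧ T) ∨ (F ∨ T)
  [2] T ∨ (F ∨ T)
  [3] T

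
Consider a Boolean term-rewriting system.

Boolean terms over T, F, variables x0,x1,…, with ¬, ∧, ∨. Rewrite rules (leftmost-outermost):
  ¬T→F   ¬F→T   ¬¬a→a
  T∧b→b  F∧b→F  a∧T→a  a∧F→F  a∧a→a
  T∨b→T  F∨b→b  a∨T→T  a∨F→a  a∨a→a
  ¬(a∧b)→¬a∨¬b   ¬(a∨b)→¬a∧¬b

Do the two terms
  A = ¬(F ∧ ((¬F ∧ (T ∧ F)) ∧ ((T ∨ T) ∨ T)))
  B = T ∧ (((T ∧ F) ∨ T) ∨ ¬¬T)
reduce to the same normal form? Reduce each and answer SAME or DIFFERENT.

Term A:
  start: ¬(F ∧ ((¬F ∧ (T ∧ F)) ∧ ((T ∨ T) ∨ T)))
  →1  ¬F ∨ ¬((¬F ∧ (T ∧ F)) ∧ ((T ∨ T) ∨ T))
  →2  T ∨ ¬((¬F ∧ (T ∧ F)) ∧ ((T ∨ T) ∨ T))
  →3  T

Term B:
  start: T ∧ (((T ∧ F) ∨ T) ∨ ¬¬T)
  →1  ((T ∧ F) ∨ T) ∨ ¬¬T
  →2  T ∨ ¬¬T
  →3  T

Answer: SAME — A ⇓ T, B ⇓ T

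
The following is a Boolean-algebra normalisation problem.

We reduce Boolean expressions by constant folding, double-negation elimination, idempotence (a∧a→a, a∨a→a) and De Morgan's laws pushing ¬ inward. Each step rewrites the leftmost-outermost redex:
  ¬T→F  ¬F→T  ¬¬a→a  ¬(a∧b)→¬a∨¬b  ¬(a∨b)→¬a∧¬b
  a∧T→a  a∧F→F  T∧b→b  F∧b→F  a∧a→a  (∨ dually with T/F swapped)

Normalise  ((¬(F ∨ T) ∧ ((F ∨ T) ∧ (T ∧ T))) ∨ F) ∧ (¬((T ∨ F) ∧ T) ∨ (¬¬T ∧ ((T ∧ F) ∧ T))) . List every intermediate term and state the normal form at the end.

Answer: normal form = F  (in 7 steps)

Derivation:
  start: ((¬(F ∨ T) ∧ ((F ∨ T) ∧ (T ∧ T))) ∨ F) ∧ (¬((T ∨ F) ∧ T) ∨ (¬¬T ∧ ((T ∧ F) ∧ T)))
  step 1: (¬(F ∨ T) ∧ ((F ∨ T) ∧ (T ∧ T))) ∧ (¬((T ∨ F) ∧ T) ∨ (¬¬T ∧ ((T ∧ F) ∧ T)))
  step 2: ((¬F ∧ ¬T) ∧ ((F ∨ T) ∧ (T ∧ T))) ∧ (¬((T ∨ F) ∧ T) ∨ (¬¬T ∧ ((T ∧ F) ∧ T)))
  step 3: ((T ∧ ¬T) ∧ ((F ∨ T) ∧ (T ∧ T))) ∧ (¬((T ∨ F) ∧ T) ∨ (¬¬T ∧ ((T ∧ F) ∧ T)))
  step 4: (¬T ∧ ((F ∨ T) ∧ (T ∧ T))) ∧ (¬((T ∨ F) ∧ T) ∨ (¬¬T ∧ ((T ∧ F) ∧ T)))
  step 5: (F ∧ ((F ∨ T) ∧ (T ∧ T))) ∧ (¬((T ∨ F) ∧ T) ∨ (¬¬T ∧ ((T ∧ F) ∧ T)))
  step 6: F ∧ (¬((T ∨ F) ∧ T) ∨ (¬¬T ∧ ((T ∧ F) ∧ T)))
  step 7: F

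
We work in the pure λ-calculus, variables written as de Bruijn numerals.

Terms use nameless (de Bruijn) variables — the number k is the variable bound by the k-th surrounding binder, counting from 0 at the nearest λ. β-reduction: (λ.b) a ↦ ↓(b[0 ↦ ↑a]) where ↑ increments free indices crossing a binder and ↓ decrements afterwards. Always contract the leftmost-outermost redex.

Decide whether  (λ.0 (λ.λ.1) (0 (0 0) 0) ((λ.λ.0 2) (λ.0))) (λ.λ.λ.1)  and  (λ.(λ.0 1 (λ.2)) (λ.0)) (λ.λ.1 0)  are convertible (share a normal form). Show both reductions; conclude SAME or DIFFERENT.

Answer: DIFFERENT — A ⇓ λ.λ.λ.λ.1, B ⇓ λ.λ.λ.1 0

Derivation:
Term A:
  start: (λ.0 (λ.λ.1) (0 (0 0) 0) ((λ.λ.0 2) (λ.0))) (λ.λ.λ.1)
  [1] (λ.λ.λ.1) (λ.λ.1) ((λ.λ.λ.1) ((λ.λ.λ.1) (λ.λ.λ.1)) (λ.λ.λ.1)) ((λ.λ.0 (λ.λ.λ.1)) (λ.0))
  [2] (λ.λ.1) ((λ.λ.λ.1) ((λ.λ.λ.1) (λ.λ.λ.1)) (λ.λ.λ.1)) ((λ.λ.0 (λ.λ.λ.1)) (λ.0))
  [3] (λ.(λ.λ.λ.1) ((λ.λ.λ.1) (λ.λ.λ.1)) (λ.λ.λ.1)) ((λ.λ.0 (λ.λ.λ.1)) (λ.0))
  [4] (λ.λ.λ.1) ((λ.λ.λ.1) (λ.λ.λ.1)) (λ.λ.λ.1)
  [5] (λ.λ.1) (λ.λ.λ.1)
  [6] λ.λ.λ.λ.1

Term B:
  start: (λ.(λ.0 1 (λ.2)) (λ.0)) (λ.λ.1 0)
  [1] (λ.0 (λ.λ.1 0) (λ.λ.λ.1 0)) (λ.0)
  [2] (λ.0) (λ.λ.1 0) (λ.λ.λ.1 0)
  [3] (λ.λ.1 0) (λ.λ.λ.1 0)
  [4] λ.(λ.λ.λ.1 0) 0
  [5] λ.λ.λ.1 0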